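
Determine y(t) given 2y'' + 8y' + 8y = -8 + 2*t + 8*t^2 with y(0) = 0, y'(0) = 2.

Divide through by 2: y'' + 4y' + 4y = -4 + t + 4*t^2.
Characteristic equation r² + 4r + 4 = 0 has discriminant (4)² - 4·(4) = 0, so r = -2 is a repeated root.
Hence y_h = (C1 + C2*t)*exp(-2*t).
For the particular solution try y_p = A0 + A1*t + A2*t^2. Substituting and matching coefficients of each power of t gives A0 = 1/4, A1 = -7/4, A2 = 1, so y_p = 1/4 + t^2 - 7*t/4.
General solution: y = 1/4 + t^2 - 7*t/4 + C1*exp(-2*t) + C2*t*exp(-2*t).
Apply the initial conditions: y(0) = 1/4 + C1 = 0 and y'(0) = -7/4 + C2 - 2*C1 = 2. Solving gives C1 = -1/4, C2 = 13/4.

y = 1/4 + t**2 - 7*t/4 - exp(-2*t)/4 + 13*t*exp(-2*t)/4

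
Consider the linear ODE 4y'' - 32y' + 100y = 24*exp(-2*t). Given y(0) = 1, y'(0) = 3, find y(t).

y = 2*exp(-2*t)/15 - exp(4*t)*sin(3*t)/15 + 13*cos(3*t)*exp(4*t)/15

Divide through by 4: y'' - 8y' + 25y = 6*exp(-2*t).
Characteristic equation r² - 8r + 25 = 0 has discriminant (-8)² - 4·(25) = -36 < 0, so r = 4 ± 3i.
Hence y_h = C1*cos(3*t)*exp(4*t) + C2*exp(4*t)*sin(3*t).
Try y_p = A*exp(-2*t). Substituting into the equation and dividing by exp(-2*t) gives A = 2/15, so y_p = 2*exp(-2*t)/15.
General solution: y = 2*exp(-2*t)/15 + C1*cos(3*t)*exp(4*t) + C2*exp(4*t)*sin(3*t).
Apply the initial conditions: y(0) = 2/15 + C1 = 1 and y'(0) = -4/15 + 3*C2 + 4*C1 = 3. Solving gives C1 = 13/15, C2 = -1/15.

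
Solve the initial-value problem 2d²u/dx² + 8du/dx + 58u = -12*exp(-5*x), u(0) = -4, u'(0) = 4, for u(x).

u = -3*exp(-5*x)/17 - 77*exp(-2*x)*sin(5*x)/85 - 65*cos(5*x)*exp(-2*x)/17

Divide through by 2: u'' + 4u' + 29u = -6*exp(-5*x).
Characteristic equation r² + 4r + 29 = 0 has discriminant (4)² - 4·(29) = -100 < 0, so r = -2 ± 5i.
Hence u_h = C1*cos(5*x)*exp(-2*x) + C2*exp(-2*x)*sin(5*x).
Try u_p = A*exp(-5*x). Substituting into the equation and dividing by exp(-5*x) gives A = -3/17, so u_p = -3*exp(-5*x)/17.
General solution: u = -3*exp(-5*x)/17 + C1*cos(5*x)*exp(-2*x) + C2*exp(-2*x)*sin(5*x).
Apply the initial conditions: u(0) = -3/17 + C1 = -4 and u'(0) = 15/17 - 2*C1 + 5*C2 = 4. Solving gives C1 = -65/17, C2 = -77/85.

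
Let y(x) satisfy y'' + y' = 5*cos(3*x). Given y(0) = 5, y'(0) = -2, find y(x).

Characteristic equation r² + r = 0 factors as (r + 1)r = 0, so r = -1, 0.
Hence y_h = C1*exp(-x) + C2.
Try y_p = A*cos(3*x) + B*sin(3*x). Substituting and equating the coefficients of cos(3x) and sin(3x) gives A = -1/2, B = 1/6, so y_p = -cos(3*x)/2 + sin(3*x)/6.
General solution: y = C2 - cos(3*x)/2 + sin(3*x)/6 + C1*exp(-x).
Apply the initial conditions: y(0) = -1/2 + C1 + C2 = 5 and y'(0) = 1/2 - C1 = -2. Solving gives C1 = 5/2, C2 = 3.

y = 3 - cos(3*x)/2 + sin(3*x)/6 + 5*exp(-x)/2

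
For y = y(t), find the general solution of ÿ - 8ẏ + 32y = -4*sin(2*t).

Characteristic equation r² - 8r + 32 = 0 has discriminant (-8)² - 4·(32) = -64 < 0, so r = 4 ± 4i.
Hence y_h = C1*cos(4*t)*exp(4*t) + C2*exp(4*t)*sin(4*t).
Try y_p = A*cos(2*t) + B*sin(2*t). Substituting and equating the coefficients of cos(2t) and sin(2t) gives A = -4/65, B = -7/65, so y_p = -7*sin(2*t)/65 - 4*cos(2*t)/65.

y = -7*sin(2*t)/65 - 4*cos(2*t)/65 + C1*cos(4*t)*exp(4*t) + C2*exp(4*t)*sin(4*t)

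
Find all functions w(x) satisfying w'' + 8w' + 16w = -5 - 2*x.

Characteristic equation r² + 8r + 16 = 0 has discriminant (8)² - 4·(16) = 0, so r = -4 is a repeated root.
Hence w_h = (C1 + C2*x)*exp(-4*x).
For the particular solution try w_p = A0 + A1*x. Substituting and matching coefficients of each power of x gives A0 = -1/4, A1 = -1/8, so w_p = -1/4 - x/8.

w = -1/4 - x/8 + C1*exp(-4*x) + C2*x*exp(-4*x)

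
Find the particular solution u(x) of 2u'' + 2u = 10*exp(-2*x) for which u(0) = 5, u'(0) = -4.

u = -2*sin(x) + 4*cos(x) + exp(-2*x)

Divide through by 2: u'' + u = 5*exp(-2*x).
Characteristic equation r² + 1 = 0 has discriminant (0)² - 4·(1) = -4 < 0, so r = ± i.
Hence u_h = C1*cos(x) + C2*sin(x).
Try u_p = A*exp(-2*x). Substituting into the equation and dividing by exp(-2*x) gives A = 1, so u_p = exp(-2*x).
General solution: u = C1*cos(x) + C2*sin(x) + exp(-2*x).
Apply the initial conditions: u(0) = 1 + C1 = 5 and u'(0) = -2 + C2 = -4. Solving gives C1 = 4, C2 = -2.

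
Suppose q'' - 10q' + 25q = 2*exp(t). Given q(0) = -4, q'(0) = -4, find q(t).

q = -33*exp(5*t)/8 + exp(t)/8 + 33*t*exp(5*t)/2

Characteristic equation r² - 10r + 25 = 0 has discriminant (-10)² - 4·(25) = 0, so r = 5 is a repeated root.
Hence q_h = (C1 + C2*t)*exp(5*t).
Try q_p = A*exp(t). Substituting into the equation and dividing by exp(t) gives A = 1/8, so q_p = exp(t)/8.
General solution: q = exp(t)/8 + C1*exp(5*t) + C2*t*exp(5*t).
Apply the initial conditions: q(0) = 1/8 + C1 = -4 and q'(0) = 1/8 + C2 + 5*C1 = -4. Solving gives C1 = -33/8, C2 = 33/2.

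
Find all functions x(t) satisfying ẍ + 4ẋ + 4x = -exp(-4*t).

Characteristic equation r² + 4r + 4 = 0 has discriminant (4)² - 4·(4) = 0, so r = -2 is a repeated root.
Hence x_h = (C1 + C2*t)*exp(-2*t).
Try x_p = A*exp(-4*t). Substituting into the equation and dividing by exp(-4*t) gives A = -1/4, so x_p = -exp(-4*t)/4.

x = -exp(-4*t)/4 + C1*exp(-2*t) + C2*t*exp(-2*t)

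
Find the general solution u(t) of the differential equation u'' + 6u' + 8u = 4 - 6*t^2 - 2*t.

u = 1/32 - 3*t**2/4 + 7*t/8 + C1*exp(-4*t) + C2*exp(-2*t)

Characteristic equation r² + 6r + 8 = 0 factors as (r + 4)(r + 2) = 0, so r = -4, -2.
Hence u_h = C1*exp(-4*t) + C2*exp(-2*t).
For the particular solution try u_p = A0 + A1*t + A2*t^2. Substituting and matching coefficients of each power of t gives A0 = 1/32, A1 = 7/8, A2 = -3/4, so u_p = 1/32 - 3*t^2/4 + 7*t/8.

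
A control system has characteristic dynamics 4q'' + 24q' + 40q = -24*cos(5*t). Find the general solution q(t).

q = -4*sin(5*t)/25 + 2*cos(5*t)/25 + C1*cos(t)*exp(-3*t) + C2*exp(-3*t)*sin(t)

Divide through by 4: q'' + 6q' + 10q = -6*cos(5*t).
Characteristic equation r² + 6r + 10 = 0 has discriminant (6)² - 4·(10) = -4 < 0, so r = -3 ± i.
Hence q_h = C1*cos(t)*exp(-3*t) + C2*exp(-3*t)*sin(t).
Try q_p = A*cos(5*t) + B*sin(5*t). Substituting and equating the coefficients of cos(5t) and sin(5t) gives A = 2/25, B = -4/25, so q_p = -4*sin(5*t)/25 + 2*cos(5*t)/25.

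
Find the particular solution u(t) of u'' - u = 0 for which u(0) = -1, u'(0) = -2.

u = exp(-t)/2 - 3*exp(t)/2

Characteristic equation r² - 1 = 0 factors as (r + 1)(r - 1) = 0, so r = -1, 1.
Hence u_h = C1*exp(-t) + C2*exp(t).
Apply the initial conditions: u(0) = C1 + C2 = -1 and u'(0) = C2 - C1 = -2. Solving gives C1 = 1/2, C2 = -3/2.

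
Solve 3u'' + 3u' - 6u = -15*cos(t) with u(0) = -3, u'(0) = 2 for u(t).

Divide through by 3: u'' + u' - 2u = -5*cos(t).
Characteristic equation r² + r - 2 = 0 factors as (r + 2)(r - 1) = 0, so r = -2, 1.
Hence u_h = C1*exp(-2*t) + C2*exp(t).
Try u_p = A*cos(t) + B*sin(t). Substituting and equating the coefficients of cos(t) and sin(t) gives A = 3/2, B = -1/2, so u_p = -sin(t)/2 + 3*cos(t)/2.
General solution: u = -sin(t)/2 + 3*cos(t)/2 + C1*exp(-2*t) + C2*exp(t).
Apply the initial conditions: u(0) = 3/2 + C1 + C2 = -3 and u'(0) = -1/2 + C2 - 2*C1 = 2. Solving gives C1 = -7/3, C2 = -13/6.

u = -13*exp(t)/6 - 7*exp(-2*t)/3 - sin(t)/2 + 3*cos(t)/2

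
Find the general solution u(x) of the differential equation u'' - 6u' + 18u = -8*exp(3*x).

Characteristic equation r² - 6r + 18 = 0 has discriminant (-6)² - 4·(18) = -36 < 0, so r = 3 ± 3i.
Hence u_h = C1*cos(3*x)*exp(3*x) + C2*exp(3*x)*sin(3*x).
Try u_p = A*exp(3*x). Substituting into the equation and dividing by exp(3*x) gives A = -8/9, so u_p = -8*exp(3*x)/9.

u = -8*exp(3*x)/9 + C1*cos(3*x)*exp(3*x) + C2*exp(3*x)*sin(3*x)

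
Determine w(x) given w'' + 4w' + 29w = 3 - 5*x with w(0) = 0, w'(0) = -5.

Characteristic equation r² + 4r + 29 = 0 has discriminant (4)² - 4·(29) = -100 < 0, so r = -2 ± 5i.
Hence w_h = C1*cos(5*x)*exp(-2*x) + C2*exp(-2*x)*sin(5*x).
For the particular solution try w_p = A0 + A1*x. Substituting and matching coefficients of each power of x gives A0 = 107/841, A1 = -5/29, so w_p = 107/841 - 5*x/29.
General solution: w = 107/841 - 5*x/29 + C1*cos(5*x)*exp(-2*x) + C2*exp(-2*x)*sin(5*x).
Apply the initial conditions: w(0) = 107/841 + C1 = 0 and w'(0) = -5/29 - 2*C1 + 5*C2 = -5. Solving gives C1 = -107/841, C2 = -4274/4205.

w = 107/841 - 5*x/29 - 4274*exp(-2*x)*sin(5*x)/4205 - 107*cos(5*x)*exp(-2*x)/841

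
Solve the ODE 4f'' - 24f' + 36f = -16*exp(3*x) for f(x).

f = C1*exp(3*x) - 2*x**2*exp(3*x) + C2*x*exp(3*x)

Divide through by 4: f'' - 6f' + 9f = -4*exp(3*x).
Characteristic equation r² - 6r + 9 = 0 has discriminant (-6)² - 4·(9) = 0, so r = 3 is a repeated root.
Hence f_h = (C1 + C2*x)*exp(3*x).
Since exp(3*x) solves the homogeneous equation (r = 3 is a root of multiplicity 2), multiply the trial by x^2. Try f_p = A*x^2*exp(3*x). Substituting into the equation and dividing by exp(3*x) gives A = -2, so f_p = -2*x^2*exp(3*x).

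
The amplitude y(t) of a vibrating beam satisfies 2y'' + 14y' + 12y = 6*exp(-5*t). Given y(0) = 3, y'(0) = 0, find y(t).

Divide through by 2: y'' + 7y' + 6y = 3*exp(-5*t).
Characteristic equation r² + 7r + 6 = 0 factors as (r + 6)(r + 1) = 0, so r = -6, -1.
Hence y_h = C1*exp(-6*t) + C2*exp(-t).
Try y_p = A*exp(-5*t). Substituting into the equation and dividing by exp(-5*t) gives A = -3/4, so y_p = -3*exp(-5*t)/4.
General solution: y = -3*exp(-5*t)/4 + C1*exp(-6*t) + C2*exp(-t).
Apply the initial conditions: y(0) = -3/4 + C1 + C2 = 3 and y'(0) = 15/4 - C2 - 6*C1 = 0. Solving gives C1 = 0, C2 = 15/4.

y = -3*exp(-5*t)/4 + 15*exp(-t)/4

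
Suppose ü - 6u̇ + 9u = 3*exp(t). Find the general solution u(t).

Characteristic equation r² - 6r + 9 = 0 has discriminant (-6)² - 4·(9) = 0, so r = 3 is a repeated root.
Hence u_h = (C1 + C2*t)*exp(3*t).
Try u_p = A*exp(t). Substituting into the equation and dividing by exp(t) gives A = 3/4, so u_p = 3*exp(t)/4.

u = 3*exp(t)/4 + C1*exp(3*t) + C2*t*exp(3*t)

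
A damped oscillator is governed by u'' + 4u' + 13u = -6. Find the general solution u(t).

Characteristic equation r² + 4r + 13 = 0 has discriminant (4)² - 4·(13) = -36 < 0, so r = -2 ± 3i.
Hence u_h = C1*cos(3*t)*exp(-2*t) + C2*exp(-2*t)*sin(3*t).
For the particular solution try u_p = A0. Substituting and matching coefficients of each power of t gives A0 = -6/13, so u_p = -6/13.

u = -6/13 + C1*cos(3*t)*exp(-2*t) + C2*exp(-2*t)*sin(3*t)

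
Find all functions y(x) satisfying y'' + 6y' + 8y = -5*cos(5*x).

y = -150*sin(5*x)/1189 + 85*cos(5*x)/1189 + C1*exp(-2*x) + C2*exp(-4*x)

Characteristic equation r² + 6r + 8 = 0 factors as (r + 2)(r + 4) = 0, so r = -2, -4.
Hence y_h = C1*exp(-2*x) + C2*exp(-4*x).
Try y_p = A*cos(5*x) + B*sin(5*x). Substituting and equating the coefficients of cos(5x) and sin(5x) gives A = 85/1189, B = -150/1189, so y_p = -150*sin(5*x)/1189 + 85*cos(5*x)/1189.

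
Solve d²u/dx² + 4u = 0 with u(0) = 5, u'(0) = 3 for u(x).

Characteristic equation r² + 4 = 0 has discriminant (0)² - 4·(4) = -16 < 0, so r = ± 2i.
Hence u_h = C1*cos(2*x) + C2*sin(2*x).
Apply the initial conditions: u(0) = C1 = 5 and u'(0) = 2*C2 = 3. Solving gives C1 = 5, C2 = 3/2.

u = 5*cos(2*x) + 3*sin(2*x)/2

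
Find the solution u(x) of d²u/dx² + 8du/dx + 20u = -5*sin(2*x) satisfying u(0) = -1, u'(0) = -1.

u = -5*sin(2*x)/32 + 5*cos(2*x)/32 - 85*exp(-4*x)*sin(2*x)/32 - 37*cos(2*x)*exp(-4*x)/32

Characteristic equation r² + 8r + 20 = 0 has discriminant (8)² - 4·(20) = -16 < 0, so r = -4 ± 2i.
Hence u_h = C1*cos(2*x)*exp(-4*x) + C2*exp(-4*x)*sin(2*x).
Try u_p = A*cos(2*x) + B*sin(2*x). Substituting and equating the coefficients of cos(2x) and sin(2x) gives A = 5/32, B = -5/32, so u_p = -5*sin(2*x)/32 + 5*cos(2*x)/32.
General solution: u = -5*sin(2*x)/32 + 5*cos(2*x)/32 + C1*cos(2*x)*exp(-4*x) + C2*exp(-4*x)*sin(2*x).
Apply the initial conditions: u(0) = 5/32 + C1 = -1 and u'(0) = -5/16 - 4*C1 + 2*C2 = -1. Solving gives C1 = -37/32, C2 = -85/32.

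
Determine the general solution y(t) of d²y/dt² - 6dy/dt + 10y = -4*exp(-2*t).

y = -2*exp(-2*t)/13 + C1*cos(t)*exp(3*t) + C2*exp(3*t)*sin(t)

Characteristic equation r² - 6r + 10 = 0 has discriminant (-6)² - 4·(10) = -4 < 0, so r = 3 ± i.
Hence y_h = C1*cos(t)*exp(3*t) + C2*exp(3*t)*sin(t).
Try y_p = A*exp(-2*t). Substituting into the equation and dividing by exp(-2*t) gives A = -2/13, so y_p = -2*exp(-2*t)/13.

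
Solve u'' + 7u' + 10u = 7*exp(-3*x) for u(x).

Characteristic equation r² + 7r + 10 = 0 factors as (r + 5)(r + 2) = 0, so r = -5, -2.
Hence u_h = C1*exp(-5*x) + C2*exp(-2*x).
Try u_p = A*exp(-3*x). Substituting into the equation and dividing by exp(-3*x) gives A = -7/2, so u_p = -7*exp(-3*x)/2.

u = -7*exp(-3*x)/2 + C1*exp(-5*x) + C2*exp(-2*x)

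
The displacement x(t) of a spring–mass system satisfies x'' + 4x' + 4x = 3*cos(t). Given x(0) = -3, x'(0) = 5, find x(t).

Characteristic equation r² + 4r + 4 = 0 has discriminant (4)² - 4·(4) = 0, so r = -2 is a repeated root.
Hence x_h = (C1 + C2*t)*exp(-2*t).
Try x_p = A*cos(t) + B*sin(t). Substituting and equating the coefficients of cos(t) and sin(t) gives A = 9/25, B = 12/25, so x_p = 9*cos(t)/25 + 12*sin(t)/25.
General solution: x = 9*cos(t)/25 + 12*sin(t)/25 + C1*exp(-2*t) + C2*t*exp(-2*t).
Apply the initial conditions: x(0) = 9/25 + C1 = -3 and x'(0) = 12/25 + C2 - 2*C1 = 5. Solving gives C1 = -84/25, C2 = -11/5.

x = -84*exp(-2*t)/25 + 9*cos(t)/25 + 12*sin(t)/25 - 11*t*exp(-2*t)/5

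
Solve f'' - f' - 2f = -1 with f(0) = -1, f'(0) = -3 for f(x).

f = 1/2 - 3*exp(2*x)/2

Characteristic equation r² - r - 2 = 0 factors as (r + 1)(r - 2) = 0, so r = -1, 2.
Hence f_h = C1*exp(-x) + C2*exp(2*x).
For the particular solution try f_p = A0. Substituting and matching coefficients of each power of x gives A0 = 1/2, so f_p = 1/2.
General solution: f = 1/2 + C1*exp(-x) + C2*exp(2*x).
Apply the initial conditions: f(0) = 1/2 + C1 + C2 = -1 and f'(0) = -C1 + 2*C2 = -3. Solving gives C1 = 0, C2 = -3/2.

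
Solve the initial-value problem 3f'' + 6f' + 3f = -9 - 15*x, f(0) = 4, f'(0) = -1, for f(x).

f = 7 - 5*x - 3*exp(-x) + x*exp(-x)

Divide through by 3: f'' + 2f' + f = -3 - 5*x.
Characteristic equation r² + 2r + 1 = 0 has discriminant (2)² - 4·(1) = 0, so r = -1 is a repeated root.
Hence f_h = (C1 + C2*x)*exp(-x).
For the particular solution try f_p = A0 + A1*x. Substituting and matching coefficients of each power of x gives A0 = 7, A1 = -5, so f_p = 7 - 5*x.
General solution: f = 7 - 5*x + C1*exp(-x) + C2*x*exp(-x).
Apply the initial conditions: f(0) = 7 + C1 = 4 and f'(0) = -5 + C2 - C1 = -1. Solving gives C1 = -3, C2 = 1.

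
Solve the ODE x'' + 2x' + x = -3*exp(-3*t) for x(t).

x = -3*exp(-3*t)/4 + C1*exp(-t) + C2*t*exp(-t)

Characteristic equation r² + 2r + 1 = 0 has discriminant (2)² - 4·(1) = 0, so r = -1 is a repeated root.
Hence x_h = (C1 + C2*t)*exp(-t).
Try x_p = A*exp(-3*t). Substituting into the equation and dividing by exp(-3*t) gives A = -3/4, so x_p = -3*exp(-3*t)/4.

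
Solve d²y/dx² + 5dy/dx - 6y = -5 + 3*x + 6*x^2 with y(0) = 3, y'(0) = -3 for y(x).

y = -47/36 - x**2 - 13*x/6 + 25*exp(x)/7 + 185*exp(-6*x)/252

Characteristic equation r² + 5r - 6 = 0 factors as (r - 1)(r + 6) = 0, so r = 1, -6.
Hence y_h = C1*exp(x) + C2*exp(-6*x).
For the particular solution try y_p = A0 + A1*x + A2*x^2. Substituting and matching coefficients of each power of x gives A0 = -47/36, A1 = -13/6, A2 = -1, so y_p = -47/36 - x^2 - 13*x/6.
General solution: y = -47/36 - x^2 - 13*x/6 + C1*exp(x) + C2*exp(-6*x).
Apply the initial conditions: y(0) = -47/36 + C1 + C2 = 3 and y'(0) = -13/6 + C1 - 6*C2 = -3. Solving gives C1 = 25/7, C2 = 185/252.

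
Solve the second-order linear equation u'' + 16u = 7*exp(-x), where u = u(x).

Characteristic equation r² + 16 = 0 has discriminant (0)² - 4·(16) = -64 < 0, so r = ± 4i.
Hence u_h = C1*cos(4*x) + C2*sin(4*x).
Try u_p = A*exp(-x). Substituting into the equation and dividing by exp(-x) gives A = 7/17, so u_p = 7*exp(-x)/17.

u = 7*exp(-x)/17 + C1*cos(4*x) + C2*sin(4*x)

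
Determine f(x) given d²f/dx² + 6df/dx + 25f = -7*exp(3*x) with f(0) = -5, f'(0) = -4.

f = -7*exp(3*x)/52 - 473*exp(-3*x)*sin(4*x)/104 - 253*cos(4*x)*exp(-3*x)/52

Characteristic equation r² + 6r + 25 = 0 has discriminant (6)² - 4·(25) = -64 < 0, so r = -3 ± 4i.
Hence f_h = C1*cos(4*x)*exp(-3*x) + C2*exp(-3*x)*sin(4*x).
Try f_p = A*exp(3*x). Substituting into the equation and dividing by exp(3*x) gives A = -7/52, so f_p = -7*exp(3*x)/52.
General solution: f = -7*exp(3*x)/52 + C1*cos(4*x)*exp(-3*x) + C2*exp(-3*x)*sin(4*x).
Apply the initial conditions: f(0) = -7/52 + C1 = -5 and f'(0) = -21/52 - 3*C1 + 4*C2 = -4. Solving gives C1 = -253/52, C2 = -473/104.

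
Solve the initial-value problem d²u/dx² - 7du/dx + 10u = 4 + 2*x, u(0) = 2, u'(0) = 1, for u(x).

Characteristic equation r² - 7r + 10 = 0 factors as (r - 5)(r - 2) = 0, so r = 5, 2.
Hence u_h = C1*exp(5*x) + C2*exp(2*x).
For the particular solution try u_p = A0 + A1*x. Substituting and matching coefficients of each power of x gives A0 = 27/50, A1 = 1/5, so u_p = 27/50 + x/5.
General solution: u = 27/50 + x/5 + C1*exp(5*x) + C2*exp(2*x).
Apply the initial conditions: u(0) = 27/50 + C1 + C2 = 2 and u'(0) = 1/5 + 2*C2 + 5*C1 = 1. Solving gives C1 = -53/75, C2 = 13/6.

u = 27/50 - 53*exp(5*x)/75 + x/5 + 13*exp(2*x)/6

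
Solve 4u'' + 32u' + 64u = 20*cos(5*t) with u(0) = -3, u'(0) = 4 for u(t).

u = -4998*exp(-4*t)/1681 - 45*cos(5*t)/1681 + 200*sin(5*t)/1681 - 348*t*exp(-4*t)/41

Divide through by 4: u'' + 8u' + 16u = 5*cos(5*t).
Characteristic equation r² + 8r + 16 = 0 has discriminant (8)² - 4·(16) = 0, so r = -4 is a repeated root.
Hence u_h = (C1 + C2*t)*exp(-4*t).
Try u_p = A*cos(5*t) + B*sin(5*t). Substituting and equating the coefficients of cos(5t) and sin(5t) gives A = -45/1681, B = 200/1681, so u_p = -45*cos(5*t)/1681 + 200*sin(5*t)/1681.
General solution: u = -45*cos(5*t)/1681 + 200*sin(5*t)/1681 + C1*exp(-4*t) + C2*t*exp(-4*t).
Apply the initial conditions: u(0) = -45/1681 + C1 = -3 and u'(0) = 1000/1681 + C2 - 4*C1 = 4. Solving gives C1 = -4998/1681, C2 = -348/41.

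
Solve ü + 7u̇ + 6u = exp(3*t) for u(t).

Characteristic equation r² + 7r + 6 = 0 factors as (r + 1)(r + 6) = 0, so r = -1, -6.
Hence u_h = C1*exp(-t) + C2*exp(-6*t).
Try u_p = A*exp(3*t). Substituting into the equation and dividing by exp(3*t) gives A = 1/36, so u_p = exp(3*t)/36.

u = exp(3*t)/36 + C1*exp(-t) + C2*exp(-6*t)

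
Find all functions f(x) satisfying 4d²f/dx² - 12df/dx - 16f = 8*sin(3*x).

Divide through by 4: f'' - 3f' - 4f = 2*sin(3*x).
Characteristic equation r² - 3r - 4 = 0 factors as (r + 1)(r - 4) = 0, so r = -1, 4.
Hence f_h = C1*exp(-x) + C2*exp(4*x).
Try f_p = A*cos(3*x) + B*sin(3*x). Substituting and equating the coefficients of cos(3x) and sin(3x) gives A = 9/125, B = -13/125, so f_p = -13*sin(3*x)/125 + 9*cos(3*x)/125.

f = -13*sin(3*x)/125 + 9*cos(3*x)/125 + C1*exp(-x) + C2*exp(4*x)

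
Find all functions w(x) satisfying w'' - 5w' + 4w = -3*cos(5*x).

w = 63*cos(5*x)/1066 + 75*sin(5*x)/1066 + C1*exp(4*x) + C2*exp(x)

Characteristic equation r² - 5r + 4 = 0 factors as (r - 4)(r - 1) = 0, so r = 4, 1.
Hence w_h = C1*exp(4*x) + C2*exp(x).
Try w_p = A*cos(5*x) + B*sin(5*x). Substituting and equating the coefficients of cos(5x) and sin(5x) gives A = 63/1066, B = 75/1066, so w_p = 63*cos(5*x)/1066 + 75*sin(5*x)/1066.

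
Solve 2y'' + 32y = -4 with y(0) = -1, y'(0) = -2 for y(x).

y = -1/8 - 7*cos(4*x)/8 - sin(4*x)/2

Divide through by 2: y'' + 16y = -2.
Characteristic equation r² + 16 = 0 has discriminant (0)² - 4·(16) = -64 < 0, so r = ± 4i.
Hence y_h = C1*cos(4*x) + C2*sin(4*x).
For the particular solution try y_p = A0. Substituting and matching coefficients of each power of x gives A0 = -1/8, so y_p = -1/8.
General solution: y = -1/8 + C1*cos(4*x) + C2*sin(4*x).
Apply the initial conditions: y(0) = -1/8 + C1 = -1 and y'(0) = 4*C2 = -2. Solving gives C1 = -7/8, C2 = -1/2.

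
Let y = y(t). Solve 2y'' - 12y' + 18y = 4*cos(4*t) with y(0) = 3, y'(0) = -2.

y = -48*sin(4*t)/625 - 14*cos(4*t)/625 + 1889*exp(3*t)/625 - 269*t*exp(3*t)/25

Divide through by 2: y'' - 6y' + 9y = 2*cos(4*t).
Characteristic equation r² - 6r + 9 = 0 has discriminant (-6)² - 4·(9) = 0, so r = 3 is a repeated root.
Hence y_h = (C1 + C2*t)*exp(3*t).
Try y_p = A*cos(4*t) + B*sin(4*t). Substituting and equating the coefficients of cos(4t) and sin(4t) gives A = -14/625, B = -48/625, so y_p = -48*sin(4*t)/625 - 14*cos(4*t)/625.
General solution: y = -48*sin(4*t)/625 - 14*cos(4*t)/625 + C1*exp(3*t) + C2*t*exp(3*t).
Apply the initial conditions: y(0) = -14/625 + C1 = 3 and y'(0) = -192/625 + C2 + 3*C1 = -2. Solving gives C1 = 1889/625, C2 = -269/25.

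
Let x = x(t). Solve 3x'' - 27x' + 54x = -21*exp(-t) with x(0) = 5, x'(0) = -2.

x = -6*exp(6*t) - exp(-t)/4 + 45*exp(3*t)/4

Divide through by 3: x'' - 9x' + 18x = -7*exp(-t).
Characteristic equation r² - 9r + 18 = 0 factors as (r - 6)(r - 3) = 0, so r = 6, 3.
Hence x_h = C1*exp(6*t) + C2*exp(3*t).
Try x_p = A*exp(-t). Substituting into the equation and dividing by exp(-t) gives A = -1/4, so x_p = -exp(-t)/4.
General solution: x = -exp(-t)/4 + C1*exp(6*t) + C2*exp(3*t).
Apply the initial conditions: x(0) = -1/4 + C1 + C2 = 5 and x'(0) = 1/4 + 3*C2 + 6*C1 = -2. Solving gives C1 = -6, C2 = 45/4.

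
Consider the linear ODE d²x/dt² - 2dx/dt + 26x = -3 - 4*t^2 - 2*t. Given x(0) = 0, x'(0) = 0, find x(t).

x = -489/4394 - 17*t/169 - 2*t**2/13 - 47*exp(t)*sin(5*t)/21970 + 489*cos(5*t)*exp(t)/4394

Characteristic equation r² - 2r + 26 = 0 has discriminant (-2)² - 4·(26) = -100 < 0, so r = 1 ± 5i.
Hence x_h = C1*cos(5*t)*exp(t) + C2*exp(t)*sin(5*t).
For the particular solution try x_p = A0 + A1*t + A2*t^2. Substituting and matching coefficients of each power of t gives A0 = -489/4394, A1 = -17/169, A2 = -2/13, so x_p = -489/4394 - 17*t/169 - 2*t^2/13.
General solution: x = -489/4394 - 17*t/169 - 2*t^2/13 + C1*cos(5*t)*exp(t) + C2*exp(t)*sin(5*t).
Apply the initial conditions: x(0) = -489/4394 + C1 = 0 and x'(0) = -17/169 + C1 + 5*C2 = 0. Solving gives C1 = 489/4394, C2 = -47/21970.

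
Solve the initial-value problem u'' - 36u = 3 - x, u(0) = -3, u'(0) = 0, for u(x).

Characteristic equation r² - 36 = 0 factors as (r + 6)(r - 6) = 0, so r = -6, 6.
Hence u_h = C1*exp(-6*x) + C2*exp(6*x).
For the particular solution try u_p = A0 + A1*x. Substituting and matching coefficients of each power of x gives A0 = -1/12, A1 = 1/36, so u_p = -1/12 + x/36.
General solution: u = -1/12 + x/36 + C1*exp(-6*x) + C2*exp(6*x).
Apply the initial conditions: u(0) = -1/12 + C1 + C2 = -3 and u'(0) = 1/36 - 6*C1 + 6*C2 = 0. Solving gives C1 = -629/432, C2 = -631/432.

u = -1/12 - 631*exp(6*x)/432 - 629*exp(-6*x)/432 + x/36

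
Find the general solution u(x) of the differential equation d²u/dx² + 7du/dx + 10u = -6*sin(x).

u = -27*sin(x)/65 + 21*cos(x)/65 + C1*exp(-2*x) + C2*exp(-5*x)

Characteristic equation r² + 7r + 10 = 0 factors as (r + 2)(r + 5) = 0, so r = -2, -5.
Hence u_h = C1*exp(-2*x) + C2*exp(-5*x).
Try u_p = A*cos(x) + B*sin(x). Substituting and equating the coefficients of cos(x) and sin(x) gives A = 21/65, B = -27/65, so u_p = -27*sin(x)/65 + 21*cos(x)/65.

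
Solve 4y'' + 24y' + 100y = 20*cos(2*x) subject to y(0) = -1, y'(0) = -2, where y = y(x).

Divide through by 4: y'' + 6y' + 25y = 5*cos(2*x).
Characteristic equation r² + 6r + 25 = 0 has discriminant (6)² - 4·(25) = -64 < 0, so r = -3 ± 4i.
Hence y_h = C1*cos(4*x)*exp(-3*x) + C2*exp(-3*x)*sin(4*x).
Try y_p = A*cos(2*x) + B*sin(2*x). Substituting and equating the coefficients of cos(2x) and sin(2x) gives A = 7/39, B = 4/39, so y_p = 4*sin(2*x)/39 + 7*cos(2*x)/39.
General solution: y = 4*sin(2*x)/39 + 7*cos(2*x)/39 + C1*cos(4*x)*exp(-3*x) + C2*exp(-3*x)*sin(4*x).
Apply the initial conditions: y(0) = 7/39 + C1 = -1 and y'(0) = 8/39 - 3*C1 + 4*C2 = -2. Solving gives C1 = -46/39, C2 = -56/39.

y = 4*sin(2*x)/39 + 7*cos(2*x)/39 - 56*exp(-3*x)*sin(4*x)/39 - 46*cos(4*x)*exp(-3*x)/39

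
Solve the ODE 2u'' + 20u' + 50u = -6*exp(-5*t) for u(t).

Divide through by 2: u'' + 10u' + 25u = -3*exp(-5*t).
Characteristic equation r² + 10r + 25 = 0 has discriminant (10)² - 4·(25) = 0, so r = -5 is a repeated root.
Hence u_h = (C1 + C2*t)*exp(-5*t).
Since exp(-5*t) solves the homogeneous equation (r = -5 is a root of multiplicity 2), multiply the trial by t^2. Try u_p = A*t^2*exp(-5*t). Substituting into the equation and dividing by exp(-5*t) gives A = -3/2, so u_p = -3*t^2*exp(-5*t)/2.

u = C1*exp(-5*t) - 3*t**2*exp(-5*t)/2 + C2*t*exp(-5*t)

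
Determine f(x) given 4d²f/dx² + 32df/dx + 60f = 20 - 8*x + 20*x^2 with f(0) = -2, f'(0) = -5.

f = 371/675 - 233*exp(-3*x)/27 - 22*x/45 + x**2/3 + 152*exp(-5*x)/25

Divide through by 4: f'' + 8f' + 15f = 5 - 2*x + 5*x^2.
Characteristic equation r² + 8r + 15 = 0 factors as (r + 3)(r + 5) = 0, so r = -3, -5.
Hence f_h = C1*exp(-3*x) + C2*exp(-5*x).
For the particular solution try f_p = A0 + A1*x + A2*x^2. Substituting and matching coefficients of each power of x gives A0 = 371/675, A1 = -22/45, A2 = 1/3, so f_p = 371/675 - 22*x/45 + x^2/3.
General solution: f = 371/675 - 22*x/45 + x^2/3 + C1*exp(-3*x) + C2*exp(-5*x).
Apply the initial conditions: f(0) = 371/675 + C1 + C2 = -2 and f'(0) = -22/45 - 5*C2 - 3*C1 = -5. Solving gives C1 = -233/27, C2 = 152/25.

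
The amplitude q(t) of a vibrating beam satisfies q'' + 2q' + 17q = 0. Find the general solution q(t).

q = C1*cos(4*t)*exp(-t) + C2*exp(-t)*sin(4*t)

Characteristic equation r² + 2r + 17 = 0 has discriminant (2)² - 4·(17) = -64 < 0, so r = -1 ± 4i.
Hence q_h = C1*cos(4*t)*exp(-t) + C2*exp(-t)*sin(4*t).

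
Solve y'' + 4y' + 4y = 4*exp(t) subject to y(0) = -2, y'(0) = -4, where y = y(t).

y = -22*exp(-2*t)/9 + 4*exp(t)/9 - 28*t*exp(-2*t)/3

Characteristic equation r² + 4r + 4 = 0 has discriminant (4)² - 4·(4) = 0, so r = -2 is a repeated root.
Hence y_h = (C1 + C2*t)*exp(-2*t).
Try y_p = A*exp(t). Substituting into the equation and dividing by exp(t) gives A = 4/9, so y_p = 4*exp(t)/9.
General solution: y = 4*exp(t)/9 + C1*exp(-2*t) + C2*t*exp(-2*t).
Apply the initial conditions: y(0) = 4/9 + C1 = -2 and y'(0) = 4/9 + C2 - 2*C1 = -4. Solving gives C1 = -22/9, C2 = -28/3.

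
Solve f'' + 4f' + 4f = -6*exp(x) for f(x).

f = -2*exp(x)/3 + C1*exp(-2*x) + C2*x*exp(-2*x)

Characteristic equation r² + 4r + 4 = 0 has discriminant (4)² - 4·(4) = 0, so r = -2 is a repeated root.
Hence f_h = (C1 + C2*x)*exp(-2*x).
Try f_p = A*exp(x). Substituting into the equation and dividing by exp(x) gives A = -2/3, so f_p = -2*exp(x)/3.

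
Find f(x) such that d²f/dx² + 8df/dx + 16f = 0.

f = C1*exp(-4*x) + C2*x*exp(-4*x)

Characteristic equation r² + 8r + 16 = 0 has discriminant (8)² - 4·(16) = 0, so r = -4 is a repeated root.
Hence f_h = (C1 + C2*x)*exp(-4*x).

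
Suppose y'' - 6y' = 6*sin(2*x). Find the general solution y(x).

Characteristic equation r² - 6r = 0 factors as (r - 6)r = 0, so r = 6, 0.
Hence y_h = C1*exp(6*x) + C2.
Try y_p = A*cos(2*x) + B*sin(2*x). Substituting and equating the coefficients of cos(2x) and sin(2x) gives A = 9/20, B = -3/20, so y_p = -3*sin(2*x)/20 + 9*cos(2*x)/20.

y = C2 - 3*sin(2*x)/20 + 9*cos(2*x)/20 + C1*exp(6*x)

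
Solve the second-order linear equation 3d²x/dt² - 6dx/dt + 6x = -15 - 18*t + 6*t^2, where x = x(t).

x = -9/2 + t**2 - t + C1*cos(t)*exp(t) + C2*exp(t)*sin(t)

Divide through by 3: x'' - 2x' + 2x = -5 - 6*t + 2*t^2.
Characteristic equation r² - 2r + 2 = 0 has discriminant (-2)² - 4·(2) = -4 < 0, so r = 1 ± i.
Hence x_h = C1*cos(t)*exp(t) + C2*exp(t)*sin(t).
For the particular solution try x_p = A0 + A1*t + A2*t^2. Substituting and matching coefficients of each power of t gives A0 = -9/2, A1 = -1, A2 = 1, so x_p = -9/2 + t^2 - t.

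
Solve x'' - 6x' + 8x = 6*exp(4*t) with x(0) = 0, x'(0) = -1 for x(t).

x = -2*exp(4*t) + 2*exp(2*t) + 3*t*exp(4*t)

Characteristic equation r² - 6r + 8 = 0 factors as (r - 2)(r - 4) = 0, so r = 2, 4.
Hence x_h = C1*exp(2*t) + C2*exp(4*t).
Since exp(4*t) solves the homogeneous equation (r = 4 is a root of multiplicity 1), multiply the trial by t. Try x_p = A*t*exp(4*t). Substituting into the equation and dividing by exp(4*t) gives A = 3, so x_p = 3*t*exp(4*t).
General solution: x = C1*exp(2*t) + C2*exp(4*t) + 3*t*exp(4*t).
Apply the initial conditions: x(0) = C1 + C2 = 0 and x'(0) = 3 + 2*C1 + 4*C2 = -1. Solving gives C1 = 2, C2 = -2.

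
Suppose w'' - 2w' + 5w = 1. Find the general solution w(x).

Characteristic equation r² - 2r + 5 = 0 has discriminant (-2)² - 4·(5) = -16 < 0, so r = 1 ± 2i.
Hence w_h = C1*cos(2*x)*exp(x) + C2*exp(x)*sin(2*x).
For the particular solution try w_p = A0. Substituting and matching coefficients of each power of x gives A0 = 1/5, so w_p = 1/5.

w = 1/5 + C1*cos(2*x)*exp(x) + C2*exp(x)*sin(2*x)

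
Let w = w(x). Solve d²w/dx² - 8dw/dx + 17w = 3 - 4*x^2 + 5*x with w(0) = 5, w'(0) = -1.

Characteristic equation r² - 8r + 17 = 0 has discriminant (-8)² - 4·(17) = -4 < 0, so r = 4 ± i.
Hence w_h = C1*cos(x)*exp(4*x) + C2*exp(4*x)*sin(x).
For the particular solution try w_p = A0 + A1*x + A2*x^2. Substituting and matching coefficients of each power of x gives A0 = 1171/4913, A1 = 21/289, A2 = -4/17, so w_p = 1171/4913 - 4*x^2/17 + 21*x/289.
General solution: w = 1171/4913 - 4*x^2/17 + 21*x/289 + C1*cos(x)*exp(4*x) + C2*exp(4*x)*sin(x).
Apply the initial conditions: w(0) = 1171/4913 + C1 = 5 and w'(0) = 21/289 + C2 + 4*C1 = -1. Solving gives C1 = 23394/4913, C2 = -98846/4913.

w = 1171/4913 - 4*x**2/17 + 21*x/289 - 98846*exp(4*x)*sin(x)/4913 + 23394*cos(x)*exp(4*x)/4913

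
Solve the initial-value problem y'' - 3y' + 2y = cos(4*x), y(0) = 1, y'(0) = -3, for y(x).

y = -39*exp(2*x)/10 - 7*cos(4*x)/170 - 3*sin(4*x)/85 + 84*exp(x)/17

Characteristic equation r² - 3r + 2 = 0 factors as (r - 1)(r - 2) = 0, so r = 1, 2.
Hence y_h = C1*exp(x) + C2*exp(2*x).
Try y_p = A*cos(4*x) + B*sin(4*x). Substituting and equating the coefficients of cos(4x) and sin(4x) gives A = -7/170, B = -3/85, so y_p = -7*cos(4*x)/170 - 3*sin(4*x)/85.
General solution: y = -7*cos(4*x)/170 - 3*sin(4*x)/85 + C1*exp(x) + C2*exp(2*x).
Apply the initial conditions: y(0) = -7/170 + C1 + C2 = 1 and y'(0) = -12/85 + C1 + 2*C2 = -3. Solving gives C1 = 84/17, C2 = -39/10.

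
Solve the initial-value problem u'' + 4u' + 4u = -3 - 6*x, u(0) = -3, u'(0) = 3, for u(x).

u = 3/4 - 15*exp(-2*x)/4 - 3*x/2 - 3*x*exp(-2*x)

Characteristic equation r² + 4r + 4 = 0 has discriminant (4)² - 4·(4) = 0, so r = -2 is a repeated root.
Hence u_h = (C1 + C2*x)*exp(-2*x).
For the particular solution try u_p = A0 + A1*x. Substituting and matching coefficients of each power of x gives A0 = 3/4, A1 = -3/2, so u_p = 3/4 - 3*x/2.
General solution: u = 3/4 - 3*x/2 + C1*exp(-2*x) + C2*x*exp(-2*x).
Apply the initial conditions: u(0) = 3/4 + C1 = -3 and u'(0) = -3/2 + C2 - 2*C1 = 3. Solving gives C1 = -15/4, C2 = -3.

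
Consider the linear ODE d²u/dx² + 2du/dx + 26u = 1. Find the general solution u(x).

Characteristic equation r² + 2r + 26 = 0 has discriminant (2)² - 4·(26) = -100 < 0, so r = -1 ± 5i.
Hence u_h = C1*cos(5*x)*exp(-x) + C2*exp(-x)*sin(5*x).
For the particular solution try u_p = A0. Substituting and matching coefficients of each power of x gives A0 = 1/26, so u_p = 1/26.

u = 1/26 + C1*cos(5*x)*exp(-x) + C2*exp(-x)*sin(5*x)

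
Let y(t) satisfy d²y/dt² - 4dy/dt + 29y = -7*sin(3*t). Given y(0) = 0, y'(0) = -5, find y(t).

Characteristic equation r² - 4r + 29 = 0 has discriminant (-4)² - 4·(29) = -100 < 0, so r = 2 ± 5i.
Hence y_h = C1*cos(5*t)*exp(2*t) + C2*exp(2*t)*sin(5*t).
Try y_p = A*cos(3*t) + B*sin(3*t). Substituting and equating the coefficients of cos(3t) and sin(3t) gives A = -21/136, B = -35/136, so y_p = -35*sin(3*t)/136 - 21*cos(3*t)/136.
General solution: y = -35*sin(3*t)/136 - 21*cos(3*t)/136 + C1*cos(5*t)*exp(2*t) + C2*exp(2*t)*sin(5*t).
Apply the initial conditions: y(0) = -21/136 + C1 = 0 and y'(0) = -105/136 + 2*C1 + 5*C2 = -5. Solving gives C1 = 21/136, C2 = -617/680.

y = -35*sin(3*t)/136 - 21*cos(3*t)/136 - 617*exp(2*t)*sin(5*t)/680 + 21*cos(5*t)*exp(2*t)/136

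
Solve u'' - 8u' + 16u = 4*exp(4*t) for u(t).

Characteristic equation r² - 8r + 16 = 0 has discriminant (-8)² - 4·(16) = 0, so r = 4 is a repeated root.
Hence u_h = (C1 + C2*t)*exp(4*t).
Since exp(4*t) solves the homogeneous equation (r = 4 is a root of multiplicity 2), multiply the trial by t^2. Try u_p = A*t^2*exp(4*t). Substituting into the equation and dividing by exp(4*t) gives A = 2, so u_p = 2*t^2*exp(4*t).

u = C1*exp(4*t) + 2*t**2*exp(4*t) + C2*t*exp(4*t)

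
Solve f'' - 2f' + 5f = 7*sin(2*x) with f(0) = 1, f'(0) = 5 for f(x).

Characteristic equation r² - 2r + 5 = 0 has discriminant (-2)² - 4·(5) = -16 < 0, so r = 1 ± 2i.
Hence f_h = C1*cos(2*x)*exp(x) + C2*exp(x)*sin(2*x).
Try f_p = A*cos(2*x) + B*sin(2*x). Substituting and equating the coefficients of cos(2x) and sin(2x) gives A = 28/17, B = 7/17, so f_p = 7*sin(2*x)/17 + 28*cos(2*x)/17.
General solution: f = 7*sin(2*x)/17 + 28*cos(2*x)/17 + C1*cos(2*x)*exp(x) + C2*exp(x)*sin(2*x).
Apply the initial conditions: f(0) = 28/17 + C1 = 1 and f'(0) = 14/17 + C1 + 2*C2 = 5. Solving gives C1 = -11/17, C2 = 41/17.

f = 7*sin(2*x)/17 + 28*cos(2*x)/17 - 11*cos(2*x)*exp(x)/17 + 41*exp(x)*sin(2*x)/17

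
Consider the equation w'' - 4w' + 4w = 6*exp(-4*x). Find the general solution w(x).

Characteristic equation r² - 4r + 4 = 0 has discriminant (-4)² - 4·(4) = 0, so r = 2 is a repeated root.
Hence w_h = (C1 + C2*x)*exp(2*x).
Try w_p = A*exp(-4*x). Substituting into the equation and dividing by exp(-4*x) gives A = 1/6, so w_p = exp(-4*x)/6.

w = exp(-4*x)/6 + C1*exp(2*x) + C2*x*exp(2*x)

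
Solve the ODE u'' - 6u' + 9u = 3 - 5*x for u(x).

Characteristic equation r² - 6r + 9 = 0 has discriminant (-6)² - 4·(9) = 0, so r = 3 is a repeated root.
Hence u_h = (C1 + C2*x)*exp(3*x).
For the particular solution try u_p = A0 + A1*x. Substituting and matching coefficients of each power of x gives A0 = -1/27, A1 = -5/9, so u_p = -1/27 - 5*x/9.

u = -1/27 - 5*x/9 + C1*exp(3*x) + C2*x*exp(3*x)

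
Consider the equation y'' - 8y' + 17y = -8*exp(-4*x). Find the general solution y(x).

Characteristic equation r² - 8r + 17 = 0 has discriminant (-8)² - 4·(17) = -4 < 0, so r = 4 ± i.
Hence y_h = C1*cos(x)*exp(4*x) + C2*exp(4*x)*sin(x).
Try y_p = A*exp(-4*x). Substituting into the equation and dividing by exp(-4*x) gives A = -8/65, so y_p = -8*exp(-4*x)/65.

y = -8*exp(-4*x)/65 + C1*cos(x)*exp(4*x) + C2*exp(4*x)*sin(x)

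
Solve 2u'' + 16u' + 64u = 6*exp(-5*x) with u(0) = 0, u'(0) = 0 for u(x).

u = 3*exp(-5*x)/17 - 3*cos(4*x)*exp(-4*x)/17 + 3*exp(-4*x)*sin(4*x)/68

Divide through by 2: u'' + 8u' + 32u = 3*exp(-5*x).
Characteristic equation r² + 8r + 32 = 0 has discriminant (8)² - 4·(32) = -64 < 0, so r = -4 ± 4i.
Hence u_h = C1*cos(4*x)*exp(-4*x) + C2*exp(-4*x)*sin(4*x).
Try u_p = A*exp(-5*x). Substituting into the equation and dividing by exp(-5*x) gives A = 3/17, so u_p = 3*exp(-5*x)/17.
General solution: u = 3*exp(-5*x)/17 + C1*cos(4*x)*exp(-4*x) + C2*exp(-4*x)*sin(4*x).
Apply the initial conditions: u(0) = 3/17 + C1 = 0 and u'(0) = -15/17 - 4*C1 + 4*C2 = 0. Solving gives C1 = -3/17, C2 = 3/68.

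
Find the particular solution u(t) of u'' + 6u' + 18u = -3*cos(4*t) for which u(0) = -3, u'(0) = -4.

u = -18*sin(4*t)/145 - 3*cos(4*t)/290 - 3617*exp(-3*t)*sin(3*t)/870 - 867*cos(3*t)*exp(-3*t)/290

Characteristic equation r² + 6r + 18 = 0 has discriminant (6)² - 4·(18) = -36 < 0, so r = -3 ± 3i.
Hence u_h = C1*cos(3*t)*exp(-3*t) + C2*exp(-3*t)*sin(3*t).
Try u_p = A*cos(4*t) + B*sin(4*t). Substituting and equating the coefficients of cos(4t) and sin(4t) gives A = -3/290, B = -18/145, so u_p = -18*sin(4*t)/145 - 3*cos(4*t)/290.
General solution: u = -18*sin(4*t)/145 - 3*cos(4*t)/290 + C1*cos(3*t)*exp(-3*t) + C2*exp(-3*t)*sin(3*t).
Apply the initial conditions: u(0) = -3/290 + C1 = -3 and u'(0) = -72/145 - 3*C1 + 3*C2 = -4. Solving gives C1 = -867/290, C2 = -3617/870.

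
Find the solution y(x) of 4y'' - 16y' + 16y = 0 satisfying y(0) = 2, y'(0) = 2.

Divide through by 4: y'' - 4y' + 4y = 0.
Characteristic equation r² - 4r + 4 = 0 has discriminant (-4)² - 4·(4) = 0, so r = 2 is a repeated root.
Hence y_h = (C1 + C2*x)*exp(2*x).
Apply the initial conditions: y(0) = C1 = 2 and y'(0) = C2 + 2*C1 = 2. Solving gives C1 = 2, C2 = -2.

y = 2*exp(2*x) - 2*x*exp(2*x)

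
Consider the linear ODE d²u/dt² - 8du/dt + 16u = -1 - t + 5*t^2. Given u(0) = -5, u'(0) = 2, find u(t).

u = 3/128 - 643*exp(4*t)/128 + t/4 + 5*t**2/16 + 699*t*exp(4*t)/32

Characteristic equation r² - 8r + 16 = 0 has discriminant (-8)² - 4·(16) = 0, so r = 4 is a repeated root.
Hence u_h = (C1 + C2*t)*exp(4*t).
For the particular solution try u_p = A0 + A1*t + A2*t^2. Substituting and matching coefficients of each power of t gives A0 = 3/128, A1 = 1/4, A2 = 5/16, so u_p = 3/128 + t/4 + 5*t^2/16.
General solution: u = 3/128 + t/4 + 5*t^2/16 + C1*exp(4*t) + C2*t*exp(4*t).
Apply the initial conditions: u(0) = 3/128 + C1 = -5 and u'(0) = 1/4 + C2 + 4*C1 = 2. Solving gives C1 = -643/128, C2 = 699/32.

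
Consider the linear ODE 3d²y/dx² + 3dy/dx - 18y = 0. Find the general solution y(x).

y = C1*exp(-3*x) + C2*exp(2*x)

Divide through by 3: y'' + y' - 6y = 0.
Characteristic equation r² + r - 6 = 0 factors as (r + 3)(r - 2) = 0, so r = -3, 2.
Hence y_h = C1*exp(-3*x) + C2*exp(2*x).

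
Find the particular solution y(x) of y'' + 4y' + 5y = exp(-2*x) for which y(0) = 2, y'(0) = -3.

Characteristic equation r² + 4r + 5 = 0 has discriminant (4)² - 4·(5) = -4 < 0, so r = -2 ± i.
Hence y_h = C1*cos(x)*exp(-2*x) + C2*exp(-2*x)*sin(x).
Try y_p = A*exp(-2*x). Substituting into the equation and dividing by exp(-2*x) gives A = 1, so y_p = exp(-2*x).
General solution: y = C1*cos(x)*exp(-2*x) + C2*exp(-2*x)*sin(x) + exp(-2*x).
Apply the initial conditions: y(0) = 1 + C1 = 2 and y'(0) = -2 + C2 - 2*C1 = -3. Solving gives C1 = 1, C2 = 1.

y = cos(x)*exp(-2*x) + exp(-2*x)*sin(x) + exp(-2*x)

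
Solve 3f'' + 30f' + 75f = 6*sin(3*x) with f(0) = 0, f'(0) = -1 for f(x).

Divide through by 3: f'' + 10f' + 25f = 2*sin(3*x).
Characteristic equation r² + 10r + 25 = 0 has discriminant (10)² - 4·(25) = 0, so r = -5 is a repeated root.
Hence f_h = (C1 + C2*x)*exp(-5*x).
Try f_p = A*cos(3*x) + B*sin(3*x). Substituting and equating the coefficients of cos(3x) and sin(3x) gives A = -15/289, B = 8/289, so f_p = -15*cos(3*x)/289 + 8*sin(3*x)/289.
General solution: f = -15*cos(3*x)/289 + 8*sin(3*x)/289 + C1*exp(-5*x) + C2*x*exp(-5*x).
Apply the initial conditions: f(0) = -15/289 + C1 = 0 and f'(0) = 24/289 + C2 - 5*C1 = -1. Solving gives C1 = 15/289, C2 = -14/17.

f = -15*cos(3*x)/289 + 8*sin(3*x)/289 + 15*exp(-5*x)/289 - 14*x*exp(-5*x)/17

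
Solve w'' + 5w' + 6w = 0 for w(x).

w = C1*exp(-2*x) + C2*exp(-3*x)

Characteristic equation r² + 5r + 6 = 0 factors as (r + 2)(r + 3) = 0, so r = -2, -3.
Hence w_h = C1*exp(-2*x) + C2*exp(-3*x).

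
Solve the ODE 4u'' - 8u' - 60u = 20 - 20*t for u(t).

u = -17/45 + t/3 + C1*exp(5*t) + C2*exp(-3*t)

Divide through by 4: u'' - 2u' - 15u = 5 - 5*t.
Characteristic equation r² - 2r - 15 = 0 factors as (r - 5)(r + 3) = 0, so r = 5, -3.
Hence u_h = C1*exp(5*t) + C2*exp(-3*t).
For the particular solution try u_p = A0 + A1*t. Substituting and matching coefficients of each power of t gives A0 = -17/45, A1 = 1/3, so u_p = -17/45 + t/3.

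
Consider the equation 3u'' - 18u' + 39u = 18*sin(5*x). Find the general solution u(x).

u = -2*sin(5*x)/29 + 5*cos(5*x)/29 + C1*cos(2*x)*exp(3*x) + C2*exp(3*x)*sin(2*x)

Divide through by 3: u'' - 6u' + 13u = 6*sin(5*x).
Characteristic equation r² - 6r + 13 = 0 has discriminant (-6)² - 4·(13) = -16 < 0, so r = 3 ± 2i.
Hence u_h = C1*cos(2*x)*exp(3*x) + C2*exp(3*x)*sin(2*x).
Try u_p = A*cos(5*x) + B*sin(5*x). Substituting and equating the coefficients of cos(5x) and sin(5x) gives A = 5/29, B = -2/29, so u_p = -2*sin(5*x)/29 + 5*cos(5*x)/29.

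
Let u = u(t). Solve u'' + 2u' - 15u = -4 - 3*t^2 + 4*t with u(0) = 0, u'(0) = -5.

Characteristic equation r² + 2r - 15 = 0 factors as (r + 5)(r - 3) = 0, so r = -5, 3.
Hence u_h = C1*exp(-5*t) + C2*exp(3*t).
For the particular solution try u_p = A0 + A1*t + A2*t^2. Substituting and matching coefficients of each power of t gives A0 = 298/1125, A1 = -16/75, A2 = 1/5, so u_p = 298/1125 - 16*t/75 + t^2/5.
General solution: u = 298/1125 - 16*t/75 + t^2/5 + C1*exp(-5*t) + C2*exp(3*t).
Apply the initial conditions: u(0) = 298/1125 + C1 + C2 = 0 and u'(0) = -16/75 - 5*C1 + 3*C2 = -5. Solving gives C1 = 499/1000, C2 = -55/72.

u = 298/1125 - 55*exp(3*t)/72 - 16*t/75 + t**2/5 + 499*exp(-5*t)/1000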